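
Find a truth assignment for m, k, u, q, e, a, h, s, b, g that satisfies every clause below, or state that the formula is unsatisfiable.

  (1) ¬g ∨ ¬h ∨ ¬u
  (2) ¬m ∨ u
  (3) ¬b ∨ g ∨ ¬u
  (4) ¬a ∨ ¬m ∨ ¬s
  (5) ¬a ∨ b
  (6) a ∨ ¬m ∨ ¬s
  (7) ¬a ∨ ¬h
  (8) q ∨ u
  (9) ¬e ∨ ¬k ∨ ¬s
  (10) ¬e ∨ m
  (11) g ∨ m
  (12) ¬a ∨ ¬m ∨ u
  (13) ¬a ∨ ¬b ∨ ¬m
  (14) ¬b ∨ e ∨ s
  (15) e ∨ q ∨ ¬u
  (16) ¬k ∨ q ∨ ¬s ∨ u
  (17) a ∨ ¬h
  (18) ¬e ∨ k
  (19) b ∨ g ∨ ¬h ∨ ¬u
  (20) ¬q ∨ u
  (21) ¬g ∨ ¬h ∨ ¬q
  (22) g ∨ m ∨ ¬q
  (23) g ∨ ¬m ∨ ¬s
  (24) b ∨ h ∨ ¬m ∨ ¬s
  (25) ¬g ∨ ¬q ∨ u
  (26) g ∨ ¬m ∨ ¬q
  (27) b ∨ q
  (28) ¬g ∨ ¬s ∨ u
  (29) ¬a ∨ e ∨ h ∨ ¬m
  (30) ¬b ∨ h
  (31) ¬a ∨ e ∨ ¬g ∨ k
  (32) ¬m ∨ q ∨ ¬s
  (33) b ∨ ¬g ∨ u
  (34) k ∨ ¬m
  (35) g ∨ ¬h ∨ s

m = False, k = False, u = True, q = True, e = False, a = False, h = False, s = False, b = False, g = True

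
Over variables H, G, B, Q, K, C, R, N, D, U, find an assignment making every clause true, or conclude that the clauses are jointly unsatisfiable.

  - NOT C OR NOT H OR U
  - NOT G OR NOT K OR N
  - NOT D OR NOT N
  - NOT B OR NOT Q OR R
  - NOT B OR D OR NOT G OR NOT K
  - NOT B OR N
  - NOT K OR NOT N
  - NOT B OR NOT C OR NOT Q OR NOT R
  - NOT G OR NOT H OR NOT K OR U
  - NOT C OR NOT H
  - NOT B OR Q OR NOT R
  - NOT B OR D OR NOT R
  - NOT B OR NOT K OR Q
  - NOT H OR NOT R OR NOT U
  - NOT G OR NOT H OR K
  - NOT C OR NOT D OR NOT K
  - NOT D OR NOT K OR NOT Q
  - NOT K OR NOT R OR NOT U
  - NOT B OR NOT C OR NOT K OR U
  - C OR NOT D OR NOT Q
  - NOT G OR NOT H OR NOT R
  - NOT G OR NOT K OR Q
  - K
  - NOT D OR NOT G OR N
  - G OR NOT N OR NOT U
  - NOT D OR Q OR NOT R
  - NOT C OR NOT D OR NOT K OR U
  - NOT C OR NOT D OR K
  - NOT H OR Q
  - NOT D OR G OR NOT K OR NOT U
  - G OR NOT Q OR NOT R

H = True, G = False, B = False, Q = True, K = True, C = False, R = False, N = False, D = False, U = True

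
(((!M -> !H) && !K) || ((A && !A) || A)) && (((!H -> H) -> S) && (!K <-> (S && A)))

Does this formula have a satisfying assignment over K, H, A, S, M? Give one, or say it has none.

K = False, H = True, A = True, S = True, M = False

  ((!M -> !H) && !K) || ((A && !A) || A) = True
    (!M -> !H) && !K = False
      !M -> !H = False
        !M = True
        !H = False
      !K = True
    (A && !A) || A = True
      A && !A = False
        !A = False
  ((!H -> H) -> S) && (!K <-> (S && A)) = True
    (!H -> H) -> S = True
      !H -> H = True
        !H = False
    !K <-> (S && A) = True
      !K = True
      S && A = True
Both conjuncts True, so the formula holds.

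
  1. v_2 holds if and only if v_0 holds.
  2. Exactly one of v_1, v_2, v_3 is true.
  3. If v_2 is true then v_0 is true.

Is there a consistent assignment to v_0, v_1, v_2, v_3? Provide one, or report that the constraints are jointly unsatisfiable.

v_0: False; v_1: True; v_2: False; v_3: False

  (1) v_2=F, v_0=F — same ✓
  (2) {v_1, v_2, v_3}: 1 true — exactly one ✓
  (3) v_2=F ⇒ v_0: vacuous ✓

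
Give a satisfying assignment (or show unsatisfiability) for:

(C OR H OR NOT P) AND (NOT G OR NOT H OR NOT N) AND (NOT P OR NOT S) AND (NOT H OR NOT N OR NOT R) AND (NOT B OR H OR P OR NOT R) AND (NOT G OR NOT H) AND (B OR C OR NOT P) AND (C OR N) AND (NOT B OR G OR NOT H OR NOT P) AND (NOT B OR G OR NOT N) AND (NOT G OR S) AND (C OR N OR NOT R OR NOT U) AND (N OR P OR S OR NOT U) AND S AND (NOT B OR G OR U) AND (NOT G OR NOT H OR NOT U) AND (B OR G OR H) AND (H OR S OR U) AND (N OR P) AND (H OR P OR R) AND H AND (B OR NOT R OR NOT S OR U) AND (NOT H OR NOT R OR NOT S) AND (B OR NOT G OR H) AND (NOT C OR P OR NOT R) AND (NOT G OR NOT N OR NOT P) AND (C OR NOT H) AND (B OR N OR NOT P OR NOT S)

B: False; P: False; R: False; G: False; U: False; S: True; H: True; N: True; C: True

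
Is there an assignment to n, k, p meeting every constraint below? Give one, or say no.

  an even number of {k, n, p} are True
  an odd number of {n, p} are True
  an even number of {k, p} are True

n=F, k=T, p=T

{k, n, p}: 2 true → even ✓
{n, p}: 1 true → odd ✓
{k, p}: 2 true → even ✓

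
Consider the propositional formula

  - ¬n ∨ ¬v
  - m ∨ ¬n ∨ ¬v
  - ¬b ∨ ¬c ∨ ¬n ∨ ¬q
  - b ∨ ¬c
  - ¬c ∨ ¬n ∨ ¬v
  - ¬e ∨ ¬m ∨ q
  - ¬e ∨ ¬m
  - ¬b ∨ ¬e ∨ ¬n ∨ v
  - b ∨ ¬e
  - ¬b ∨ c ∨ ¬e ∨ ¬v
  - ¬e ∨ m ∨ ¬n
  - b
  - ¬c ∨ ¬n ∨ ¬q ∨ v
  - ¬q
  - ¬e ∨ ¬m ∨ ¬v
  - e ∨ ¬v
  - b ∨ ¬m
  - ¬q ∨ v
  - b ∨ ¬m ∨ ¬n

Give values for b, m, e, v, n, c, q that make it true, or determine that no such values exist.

b=T; m=F; e=F; v=F; n=F; c=T; q=F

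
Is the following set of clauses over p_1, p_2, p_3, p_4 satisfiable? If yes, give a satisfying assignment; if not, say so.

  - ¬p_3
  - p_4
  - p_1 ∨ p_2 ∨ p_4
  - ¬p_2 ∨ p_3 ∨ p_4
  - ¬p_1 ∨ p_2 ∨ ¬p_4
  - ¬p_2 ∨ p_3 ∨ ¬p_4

Unit clause (¬p_3) forces p_3 = False.
Unit clause (p_4) forces p_4 = True.
In (¬p_2 ∨ p_3 ∨ ¬p_4) only ¬p_2 is left, so p_2 = False.
In (¬p_1 ∨ p_2 ∨ ¬p_4) only ¬p_1 is left, so p_1 = False.
Check each clause:
  (¬p_3): ¬p_3 holds.
  (p_4): p_4 holds.
  (p_1 ∨ p_2 ∨ p_4): p_4 holds.
  (¬p_2 ∨ p_3 ∨ p_4): ¬p_2 holds.
  (¬p_1 ∨ p_2 ∨ ¬p_4): ¬p_1 holds.
  (¬p_2 ∨ p_3 ∨ ¬p_4): ¬p_2 holds.
All clauses satisfied.

p_1 = False, p_2 = False, p_3 = False, p_4 = True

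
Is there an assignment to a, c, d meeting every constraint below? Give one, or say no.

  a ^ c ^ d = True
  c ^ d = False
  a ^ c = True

a=T; c=F; d=F

a ^ c ^ d = T ^ F ^ F = True ✓
c ^ d = F ^ F = False ✓
a ^ c = T ^ F = True ✓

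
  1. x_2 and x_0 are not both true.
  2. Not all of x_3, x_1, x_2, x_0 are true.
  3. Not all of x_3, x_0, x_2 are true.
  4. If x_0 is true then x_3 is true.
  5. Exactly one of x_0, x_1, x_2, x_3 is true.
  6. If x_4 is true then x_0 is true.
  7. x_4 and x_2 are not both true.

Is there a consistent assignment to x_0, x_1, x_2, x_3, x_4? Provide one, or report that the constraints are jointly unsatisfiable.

x_0 = False, x_1 = False, x_2 = False, x_3 = True, x_4 = False

  (1) x_2=F, x_0=F — not both ✓
  (2) {x_3, x_1, x_2, x_0}: 1/4 true — not all ✓
  (3) {x_3, x_0, x_2}: 1/3 true — not all ✓
  (4) x_0=F ⇒ x_3: vacuous ✓
  (5) {x_0, x_1, x_2, x_3}: 1 true — exactly one ✓
  (6) x_4=F ⇒ x_0: vacuous ✓
  (7) x_4=F, x_2=F — not both ✓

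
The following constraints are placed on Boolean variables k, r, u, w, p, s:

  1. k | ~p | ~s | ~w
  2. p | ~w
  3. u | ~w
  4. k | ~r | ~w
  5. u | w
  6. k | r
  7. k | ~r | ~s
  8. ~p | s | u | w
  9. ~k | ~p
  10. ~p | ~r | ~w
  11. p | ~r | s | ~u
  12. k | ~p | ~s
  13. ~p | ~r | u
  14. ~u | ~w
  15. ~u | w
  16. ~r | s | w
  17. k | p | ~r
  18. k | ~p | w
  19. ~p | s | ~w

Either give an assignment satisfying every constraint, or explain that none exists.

Case u = True:
  (~u | ~w) forces w = False.
  Clause (~u | w) is falsified — contradiction.
Case u = False:
  (u | ~w) forces w = False.
  Clause (u | w) is falsified — contradiction.
Both cases fail, so the formula is unsatisfiable.

Unsatisfiable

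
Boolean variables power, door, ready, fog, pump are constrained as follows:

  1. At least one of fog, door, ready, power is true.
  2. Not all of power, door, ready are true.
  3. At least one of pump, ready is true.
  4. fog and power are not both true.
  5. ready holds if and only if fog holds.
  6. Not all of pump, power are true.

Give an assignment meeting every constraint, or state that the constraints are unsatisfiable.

power: False, door: True, ready: False, fog: False, pump: True

  (1) {fog, door, ready, power}: 1 true — at least one ✓
  (2) {power, door, ready}: 1/3 true — not all ✓
  (3) {pump, ready}: 1 true — at least one ✓
  (4) fog=F, power=F — not both ✓
  (5) ready=F, fog=F — same ✓
  (6) {pump, power}: 1/2 true — not all ✓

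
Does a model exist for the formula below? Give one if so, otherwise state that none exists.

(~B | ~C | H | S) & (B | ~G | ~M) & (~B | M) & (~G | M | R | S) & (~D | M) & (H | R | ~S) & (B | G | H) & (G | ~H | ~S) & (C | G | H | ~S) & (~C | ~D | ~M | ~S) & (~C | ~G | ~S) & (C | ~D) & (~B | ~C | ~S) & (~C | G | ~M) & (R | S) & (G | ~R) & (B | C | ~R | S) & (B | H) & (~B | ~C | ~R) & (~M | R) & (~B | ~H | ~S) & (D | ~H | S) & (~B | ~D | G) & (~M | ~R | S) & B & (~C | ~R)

Unit clause (B) forces B = True.
In (~B | M) only M is left, so M = True.
In (~M | R) only R is left, so R = True.
In (~M | ~R | S) only S is left, so S = True.
In (~C | ~R) only ~C is left, so C = False.
In (C | ~D) only ~D is left, so D = False.
In (G | ~R) only G is left, so G = True.
In (~B | ~H | ~S) only ~H is left, so H = False.
All clauses satisfied.

S: True, R: True, M: True, H: False, B: True, C: False, G: True, D: False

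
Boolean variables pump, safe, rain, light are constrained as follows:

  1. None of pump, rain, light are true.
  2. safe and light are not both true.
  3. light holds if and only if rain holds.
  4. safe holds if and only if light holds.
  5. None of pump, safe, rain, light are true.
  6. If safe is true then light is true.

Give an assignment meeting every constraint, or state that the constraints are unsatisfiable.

pump: False; safe: False; rain: False; light: False

  (1) {pump, rain, light}: 0 true — none ✓
  (2) safe=F, light=F — not both ✓
  (3) light=F, rain=F — same ✓
  (4) safe=F, light=F — same ✓
  (5) {pump, safe, rain, light}: 0 true — none ✓
  (6) safe=F ⇒ light: vacuous ✓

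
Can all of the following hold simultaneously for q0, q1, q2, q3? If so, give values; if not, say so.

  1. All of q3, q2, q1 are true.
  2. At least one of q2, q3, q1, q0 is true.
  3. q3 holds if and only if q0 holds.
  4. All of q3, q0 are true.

q0 = True, q1 = True, q2 = True, q3 = True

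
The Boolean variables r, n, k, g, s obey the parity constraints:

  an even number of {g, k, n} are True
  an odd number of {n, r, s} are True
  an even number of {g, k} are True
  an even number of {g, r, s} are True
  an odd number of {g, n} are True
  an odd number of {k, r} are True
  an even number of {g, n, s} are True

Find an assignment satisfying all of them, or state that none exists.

r = False; n = False; k = True; g = True; s = True

{g, k, n}: 2 true → even ✓
{n, r, s}: 1 true → odd ✓
{g, k}: 2 true → even ✓
{g, r, s}: 2 true → even ✓
{g, n}: 1 true → odd ✓
{k, r}: 1 true → odd ✓
{g, n, s}: 2 true → even ✓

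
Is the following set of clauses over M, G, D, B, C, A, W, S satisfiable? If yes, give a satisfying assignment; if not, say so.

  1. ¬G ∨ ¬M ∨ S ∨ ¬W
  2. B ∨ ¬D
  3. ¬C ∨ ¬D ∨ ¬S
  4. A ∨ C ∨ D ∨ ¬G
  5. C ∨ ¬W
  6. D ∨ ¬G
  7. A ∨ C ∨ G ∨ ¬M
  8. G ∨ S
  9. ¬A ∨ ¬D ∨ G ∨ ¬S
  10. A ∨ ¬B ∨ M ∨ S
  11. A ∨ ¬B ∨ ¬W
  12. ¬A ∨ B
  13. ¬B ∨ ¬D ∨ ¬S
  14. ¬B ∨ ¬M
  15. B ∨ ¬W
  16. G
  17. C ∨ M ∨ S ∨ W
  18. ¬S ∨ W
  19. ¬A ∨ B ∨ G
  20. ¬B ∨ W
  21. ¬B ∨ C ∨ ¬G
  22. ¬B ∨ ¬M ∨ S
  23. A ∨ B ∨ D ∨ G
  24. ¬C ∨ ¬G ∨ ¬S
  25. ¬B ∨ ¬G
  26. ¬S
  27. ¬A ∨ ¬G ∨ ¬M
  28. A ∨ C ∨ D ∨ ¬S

Case G = True:
  (D ∨ ¬G) forces D = True.
  (B ∨ ¬D) forces B = True.
  Clause (¬B ∨ ¬G) is falsified — contradiction.
Case G = False:
  Clause (G) is falsified — contradiction.
Both cases fail, so the formula is unsatisfiable.

UNSATISFIABLE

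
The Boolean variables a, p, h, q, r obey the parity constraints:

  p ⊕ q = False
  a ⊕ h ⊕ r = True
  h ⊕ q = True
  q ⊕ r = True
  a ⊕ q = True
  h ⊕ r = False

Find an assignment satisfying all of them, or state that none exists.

a = True; p = False; h = True; q = False; r = True

p ⊕ q = F ⊕ F = False ✓
a ⊕ h ⊕ r = T ⊕ T ⊕ T = True ✓
h ⊕ q = T ⊕ F = True ✓
q ⊕ r = F ⊕ T = True ✓
a ⊕ q = T ⊕ F = True ✓
h ⊕ r = T ⊕ T = False ✓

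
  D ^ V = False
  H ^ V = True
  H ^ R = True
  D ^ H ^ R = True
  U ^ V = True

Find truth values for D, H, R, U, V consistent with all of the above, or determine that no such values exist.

D=F, H=T, R=F, U=T, V=F

D ^ V = F ^ F = False ✓
H ^ V = T ^ F = True ✓
H ^ R = T ^ F = True ✓
D ^ H ^ R = F ^ T ^ F = True ✓
U ^ V = T ^ F = True ✓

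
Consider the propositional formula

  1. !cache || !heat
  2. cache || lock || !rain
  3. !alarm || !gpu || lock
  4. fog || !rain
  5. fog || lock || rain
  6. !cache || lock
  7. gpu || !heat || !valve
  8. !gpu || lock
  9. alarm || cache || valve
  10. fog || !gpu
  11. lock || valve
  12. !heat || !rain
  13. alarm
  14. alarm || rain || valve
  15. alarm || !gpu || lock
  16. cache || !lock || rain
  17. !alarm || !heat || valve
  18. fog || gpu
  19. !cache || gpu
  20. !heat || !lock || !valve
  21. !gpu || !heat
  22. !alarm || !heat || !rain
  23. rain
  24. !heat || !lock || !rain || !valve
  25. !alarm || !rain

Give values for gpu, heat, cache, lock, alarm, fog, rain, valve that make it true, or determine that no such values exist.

UNSATISFIABLE

Case alarm = True:
  (rain) forces rain = True.
  Clause (!alarm || !rain) is falsified — contradiction.
Case alarm = False:
  Clause (alarm) is falsified — contradiction.
Both cases fail, so the formula is unsatisfiable.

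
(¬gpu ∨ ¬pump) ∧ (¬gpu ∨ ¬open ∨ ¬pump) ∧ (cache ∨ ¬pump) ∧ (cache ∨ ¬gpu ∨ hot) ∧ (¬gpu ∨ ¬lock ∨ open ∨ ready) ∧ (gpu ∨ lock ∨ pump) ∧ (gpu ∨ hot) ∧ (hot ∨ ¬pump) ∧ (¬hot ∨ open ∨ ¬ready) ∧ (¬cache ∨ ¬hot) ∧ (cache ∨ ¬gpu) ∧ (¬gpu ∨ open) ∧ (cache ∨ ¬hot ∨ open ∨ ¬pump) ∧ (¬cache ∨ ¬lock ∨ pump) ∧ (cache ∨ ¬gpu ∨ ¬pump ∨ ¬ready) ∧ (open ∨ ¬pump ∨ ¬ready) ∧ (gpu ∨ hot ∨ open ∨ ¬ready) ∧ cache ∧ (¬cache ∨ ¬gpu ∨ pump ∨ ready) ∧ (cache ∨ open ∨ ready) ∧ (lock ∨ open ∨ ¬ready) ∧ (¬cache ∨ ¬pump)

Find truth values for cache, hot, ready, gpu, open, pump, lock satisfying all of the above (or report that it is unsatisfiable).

Unit clause (cache) forces cache = True.
In (¬cache ∨ ¬pump) only ¬pump is left, so pump = False.
In (¬cache ∨ ¬hot) only ¬hot is left, so hot = False.
In (¬cache ∨ ¬lock ∨ pump) only ¬lock is left, so lock = False.
In (gpu ∨ lock ∨ pump) only gpu is left, so gpu = True.
In (¬gpu ∨ open) only open is left, so open = True.
In (¬cache ∨ ¬gpu ∨ pump ∨ ready) only ready is left, so ready = True.
All clauses satisfied.

cache=T; hot=F; ready=T; gpu=T; open=T; pump=F; lock=F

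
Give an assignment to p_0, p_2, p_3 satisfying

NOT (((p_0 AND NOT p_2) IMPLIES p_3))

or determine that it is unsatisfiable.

p_0=T; p_2=F; p_3=F

  NOT (((p_0 AND NOT p_2) IMPLIES p_3)) = True
    (p_0 AND NOT p_2) IMPLIES p_3 = False
      p_0 AND NOT p_2 = True
        NOT p_2 = True
The formula evaluates to True.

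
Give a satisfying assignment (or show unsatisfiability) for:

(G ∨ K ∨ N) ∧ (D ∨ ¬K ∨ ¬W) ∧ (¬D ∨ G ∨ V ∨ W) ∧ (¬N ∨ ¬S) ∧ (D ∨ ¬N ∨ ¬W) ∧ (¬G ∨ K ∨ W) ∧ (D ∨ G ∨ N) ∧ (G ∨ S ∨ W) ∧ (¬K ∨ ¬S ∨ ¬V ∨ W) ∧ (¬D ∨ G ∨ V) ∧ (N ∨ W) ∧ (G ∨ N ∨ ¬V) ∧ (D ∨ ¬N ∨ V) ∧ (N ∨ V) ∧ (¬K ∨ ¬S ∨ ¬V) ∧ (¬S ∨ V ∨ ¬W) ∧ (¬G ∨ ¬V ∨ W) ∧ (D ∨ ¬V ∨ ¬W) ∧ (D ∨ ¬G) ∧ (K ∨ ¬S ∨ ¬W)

G=T; S=F; D=T; V=F; W=F; N=T; K=T

Set G = True.
  then (D ∨ ¬G) forces D = True.
Set S = False.
Set V = False.
  then (N ∨ V) forces N = True.
Set W = False.
  then (¬G ∨ K ∨ W) forces K = True.
All clauses satisfied.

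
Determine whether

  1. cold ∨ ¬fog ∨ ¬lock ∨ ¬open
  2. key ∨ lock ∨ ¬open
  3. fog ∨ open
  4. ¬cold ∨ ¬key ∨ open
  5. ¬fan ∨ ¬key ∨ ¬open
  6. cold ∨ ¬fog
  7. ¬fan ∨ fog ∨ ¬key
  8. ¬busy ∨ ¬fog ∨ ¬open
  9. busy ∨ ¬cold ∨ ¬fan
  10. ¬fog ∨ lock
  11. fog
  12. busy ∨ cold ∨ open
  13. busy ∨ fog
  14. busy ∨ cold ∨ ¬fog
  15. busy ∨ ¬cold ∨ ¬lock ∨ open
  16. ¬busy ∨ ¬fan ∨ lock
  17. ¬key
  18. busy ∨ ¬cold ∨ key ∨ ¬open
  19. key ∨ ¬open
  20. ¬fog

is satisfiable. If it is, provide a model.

Case fog = True:
  Clause (¬fog) is falsified — contradiction.
Case fog = False:
  Clause (fog) is falsified — contradiction.
Both cases fail, so the formula is unsatisfiable.

The formula is unsatisfiable.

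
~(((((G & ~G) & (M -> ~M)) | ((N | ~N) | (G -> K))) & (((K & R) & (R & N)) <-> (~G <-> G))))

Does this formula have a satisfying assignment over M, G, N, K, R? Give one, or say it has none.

M = True; G = True; N = True; K = True; R = True

  ~(((((G & ~G) & (M -> ~M)) | ((N | ~N) | (G -> K))) & (((K & R) & (R & N)) <-> (~G <-> G)))) = True
    (((G & ~G) & (M -> ~M)) | ((N | ~N) | (G -> K))) & (((K & R) & (R & N)) <-> (~G <-> G)) = False
      ((G & ~G) & (M -> ~M)) | ((N | ~N) | (G -> K)) = True
        (G & ~G) & (M -> ~M) = False
          G & ~G = False
            ~G = False
          M -> ~M = False
            ~M = False
        (N | ~N) | (G -> K) = True
          N | ~N = True
            ~N = False
          G -> K = True
      ((K & R) & (R & N)) <-> (~G <-> G) = False
        (K & R) & (R & N) = True
          K & R = True
          R & N = True
        ~G <-> G = False
          ~G = False
The formula evaluates to True.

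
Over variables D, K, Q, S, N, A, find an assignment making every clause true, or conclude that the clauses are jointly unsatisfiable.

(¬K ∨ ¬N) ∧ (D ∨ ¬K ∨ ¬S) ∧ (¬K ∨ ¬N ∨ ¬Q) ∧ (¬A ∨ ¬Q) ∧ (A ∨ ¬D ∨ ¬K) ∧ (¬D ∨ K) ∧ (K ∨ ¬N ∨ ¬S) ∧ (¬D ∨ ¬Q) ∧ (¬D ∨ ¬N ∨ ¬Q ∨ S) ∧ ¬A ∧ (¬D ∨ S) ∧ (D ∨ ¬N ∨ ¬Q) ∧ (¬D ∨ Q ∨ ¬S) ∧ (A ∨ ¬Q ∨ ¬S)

Unit clause (¬A) forces A = False.
Try D = True:
  (A ∨ ¬D ∨ ¬K) forces K = False.
  clause (¬D ∨ K) is falsified — backtrack.
So D = False.
Set K = False.
Set Q = False.
Set S = True.
  then (K ∨ ¬N ∨ ¬S) forces N = False.
All clauses satisfied.

D = False; K = False; Q = False; S = True; N = False; A = False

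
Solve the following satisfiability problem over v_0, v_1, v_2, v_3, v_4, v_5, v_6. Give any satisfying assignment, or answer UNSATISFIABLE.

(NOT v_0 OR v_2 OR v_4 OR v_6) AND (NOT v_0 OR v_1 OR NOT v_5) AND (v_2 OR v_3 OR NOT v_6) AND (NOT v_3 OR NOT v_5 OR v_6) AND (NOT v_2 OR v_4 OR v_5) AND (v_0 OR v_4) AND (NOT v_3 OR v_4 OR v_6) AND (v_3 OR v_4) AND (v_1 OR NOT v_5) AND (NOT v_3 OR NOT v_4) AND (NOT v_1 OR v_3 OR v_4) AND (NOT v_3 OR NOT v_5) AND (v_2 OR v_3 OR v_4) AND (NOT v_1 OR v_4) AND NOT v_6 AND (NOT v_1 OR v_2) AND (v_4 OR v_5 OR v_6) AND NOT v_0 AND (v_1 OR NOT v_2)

v_0 = False, v_1 = True, v_2 = True, v_3 = False, v_4 = True, v_5 = False, v_6 = False

Unit clause (NOT v_6) forces v_6 = False.
Unit clause (NOT v_0) forces v_0 = False.
In (v_0 OR v_4) only v_4 is left, so v_4 = True.
In (NOT v_3 OR NOT v_4) only NOT v_3 is left, so v_3 = False.
Set v_1 = True.
  then (NOT v_1 OR v_2) forces v_2 = True.
Set v_5 = False.
All clauses satisfied.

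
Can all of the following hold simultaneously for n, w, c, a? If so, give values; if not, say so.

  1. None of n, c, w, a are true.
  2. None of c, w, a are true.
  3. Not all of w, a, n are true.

n = False; w = False; c = False; a = False

  (1) {n, c, w, a}: 0 true — none ✓
  (2) {c, w, a}: 0 true — none ✓
  (3) {w, a, n}: 0/3 true — not all ✓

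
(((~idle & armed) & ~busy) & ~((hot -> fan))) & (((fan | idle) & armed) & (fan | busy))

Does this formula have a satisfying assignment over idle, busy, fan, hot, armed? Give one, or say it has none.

UNSATISFIABLE

Case idle = True: the conjunct ~idle is False.
Case idle = False: the formula simplifies to ((armed & ~busy) & ~((hot -> fan))) & ((fan & armed) & (fan | busy)).
  fan = True: the conjunct ~((hot -> fan)) becomes ~((hot -> True)) = False.
  fan = False: the conjunct fan is False.
Both cases fail — unsatisfiable.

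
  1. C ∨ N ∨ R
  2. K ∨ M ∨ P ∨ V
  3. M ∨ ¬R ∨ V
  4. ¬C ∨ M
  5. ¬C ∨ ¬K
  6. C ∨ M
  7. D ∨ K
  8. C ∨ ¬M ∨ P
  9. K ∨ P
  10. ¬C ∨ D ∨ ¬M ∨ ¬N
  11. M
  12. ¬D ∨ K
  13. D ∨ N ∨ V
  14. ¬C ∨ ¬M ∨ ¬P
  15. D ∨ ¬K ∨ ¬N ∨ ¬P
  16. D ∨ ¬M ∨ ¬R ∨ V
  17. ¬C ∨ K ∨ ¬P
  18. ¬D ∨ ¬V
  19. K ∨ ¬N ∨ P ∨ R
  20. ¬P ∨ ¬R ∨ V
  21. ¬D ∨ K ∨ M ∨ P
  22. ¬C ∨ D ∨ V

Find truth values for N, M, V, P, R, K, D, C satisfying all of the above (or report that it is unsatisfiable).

N = False, M = True, V = True, P = True, R = True, K = True, D = False, C = False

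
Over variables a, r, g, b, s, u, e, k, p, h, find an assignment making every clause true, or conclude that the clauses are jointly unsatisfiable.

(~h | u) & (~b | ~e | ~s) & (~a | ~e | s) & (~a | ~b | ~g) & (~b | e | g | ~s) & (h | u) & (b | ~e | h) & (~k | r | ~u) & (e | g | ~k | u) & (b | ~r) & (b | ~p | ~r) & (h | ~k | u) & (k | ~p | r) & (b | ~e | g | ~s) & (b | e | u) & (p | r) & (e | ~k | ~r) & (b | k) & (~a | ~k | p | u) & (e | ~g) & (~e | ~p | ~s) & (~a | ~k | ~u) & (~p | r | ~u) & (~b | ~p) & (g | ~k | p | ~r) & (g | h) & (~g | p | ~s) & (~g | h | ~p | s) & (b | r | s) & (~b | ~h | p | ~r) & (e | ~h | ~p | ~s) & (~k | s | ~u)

a = False; r = True; g = True; b = True; s = False; u = True; e = True; k = False; p = False; h = False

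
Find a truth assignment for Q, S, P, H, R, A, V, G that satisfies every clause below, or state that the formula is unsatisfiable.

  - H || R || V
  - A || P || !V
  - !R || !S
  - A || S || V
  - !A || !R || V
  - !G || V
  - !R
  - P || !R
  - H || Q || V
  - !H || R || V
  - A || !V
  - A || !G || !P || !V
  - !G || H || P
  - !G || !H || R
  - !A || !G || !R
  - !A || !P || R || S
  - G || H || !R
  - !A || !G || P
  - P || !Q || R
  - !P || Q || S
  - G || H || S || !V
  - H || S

Q = False, S = True, P = True, H = True, R = False, A = True, V = True, G = False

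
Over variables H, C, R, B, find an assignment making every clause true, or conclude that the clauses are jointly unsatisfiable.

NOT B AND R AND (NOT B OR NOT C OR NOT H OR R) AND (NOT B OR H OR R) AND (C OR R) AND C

H=T; C=T; R=T; B=F

Unit clause (NOT B) forces B = False.
Unit clause (R) forces R = True.
Unit clause (C) forces C = True.
Set H = True.
Check each clause:
  (NOT B): NOT B holds.
  (R): R holds.
  (NOT B OR NOT C OR NOT H OR R): NOT B holds.
  (NOT B OR H OR R): NOT B holds.
  (C OR R): C holds.
  (C): C holds.
All clauses satisfied.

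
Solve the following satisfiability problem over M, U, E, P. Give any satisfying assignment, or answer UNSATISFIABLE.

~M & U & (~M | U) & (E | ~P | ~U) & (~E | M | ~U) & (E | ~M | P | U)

Unit clause (~M) forces M = False.
Unit clause (U) forces U = True.
In (~E | M | ~U) only ~E is left, so E = False.
In (E | ~P | ~U) only ~P is left, so P = False.
All clauses satisfied.

M = False, U = True, E = False, P = False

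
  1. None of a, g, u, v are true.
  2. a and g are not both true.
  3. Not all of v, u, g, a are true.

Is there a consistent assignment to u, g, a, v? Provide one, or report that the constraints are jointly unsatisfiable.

u=F; g=F; a=F; v=F

  (1) {a, g, u, v}: 0 true — none ✓
  (2) a=F, g=F — not both ✓
  (3) {v, u, g, a}: 0/4 true — not all ✓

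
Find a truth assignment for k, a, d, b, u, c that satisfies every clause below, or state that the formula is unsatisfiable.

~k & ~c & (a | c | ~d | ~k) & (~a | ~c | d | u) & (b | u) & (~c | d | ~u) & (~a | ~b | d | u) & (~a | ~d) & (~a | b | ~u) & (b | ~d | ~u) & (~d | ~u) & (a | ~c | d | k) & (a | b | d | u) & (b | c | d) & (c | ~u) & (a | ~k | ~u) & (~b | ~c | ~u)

Unit clause (~k) forces k = False.
Unit clause (~c) forces c = False.
In (c | ~u) only ~u is left, so u = False.
In (b | u) only b is left, so b = True.
Try a = True:
  (~a | ~b | d | u) forces d = True.
  clause (~a | ~d) is falsified — backtrack.
So a = False.
Set d = True.
All clauses satisfied.

k: False, a: False, d: True, b: True, u: False, c: False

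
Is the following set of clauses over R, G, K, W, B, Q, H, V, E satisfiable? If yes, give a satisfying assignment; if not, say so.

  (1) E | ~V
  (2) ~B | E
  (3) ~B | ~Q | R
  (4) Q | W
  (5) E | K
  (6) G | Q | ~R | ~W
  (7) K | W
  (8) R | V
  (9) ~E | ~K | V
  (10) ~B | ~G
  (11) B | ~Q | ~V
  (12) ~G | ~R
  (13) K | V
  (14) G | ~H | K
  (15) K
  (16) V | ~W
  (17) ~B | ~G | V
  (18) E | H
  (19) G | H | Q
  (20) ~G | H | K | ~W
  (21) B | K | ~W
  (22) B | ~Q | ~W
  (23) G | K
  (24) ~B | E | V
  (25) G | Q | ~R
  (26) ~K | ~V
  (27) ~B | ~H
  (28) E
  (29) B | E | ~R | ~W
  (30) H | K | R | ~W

Case E = True:
  (K) forces K = True.
  (~E | ~K | V) forces V = True.
  Clause (~K | ~V) is falsified — contradiction.
Case E = False:
  Clause (E) is falsified — contradiction.
Both cases fail, so the formula is unsatisfiable.

The formula is unsatisfiable.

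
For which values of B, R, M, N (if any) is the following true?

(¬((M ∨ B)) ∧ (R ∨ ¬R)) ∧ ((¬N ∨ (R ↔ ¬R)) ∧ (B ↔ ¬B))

Unsatisfiable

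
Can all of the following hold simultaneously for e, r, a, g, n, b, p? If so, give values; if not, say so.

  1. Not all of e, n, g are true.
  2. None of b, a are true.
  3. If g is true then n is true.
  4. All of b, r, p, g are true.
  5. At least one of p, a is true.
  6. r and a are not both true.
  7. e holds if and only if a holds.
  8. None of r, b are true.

No satisfying assignment exists.

Case r = True:
  Constraint (8) is violated (r=T) — contradiction.
Case r = False:
  Constraint (4) is violated (r=F) — contradiction.
Both cases fail — unsatisfiable.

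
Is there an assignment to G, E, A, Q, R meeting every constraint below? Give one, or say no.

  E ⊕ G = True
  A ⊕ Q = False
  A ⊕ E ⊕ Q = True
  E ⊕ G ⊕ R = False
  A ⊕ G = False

G=F, E=T, A=F, Q=F, R=T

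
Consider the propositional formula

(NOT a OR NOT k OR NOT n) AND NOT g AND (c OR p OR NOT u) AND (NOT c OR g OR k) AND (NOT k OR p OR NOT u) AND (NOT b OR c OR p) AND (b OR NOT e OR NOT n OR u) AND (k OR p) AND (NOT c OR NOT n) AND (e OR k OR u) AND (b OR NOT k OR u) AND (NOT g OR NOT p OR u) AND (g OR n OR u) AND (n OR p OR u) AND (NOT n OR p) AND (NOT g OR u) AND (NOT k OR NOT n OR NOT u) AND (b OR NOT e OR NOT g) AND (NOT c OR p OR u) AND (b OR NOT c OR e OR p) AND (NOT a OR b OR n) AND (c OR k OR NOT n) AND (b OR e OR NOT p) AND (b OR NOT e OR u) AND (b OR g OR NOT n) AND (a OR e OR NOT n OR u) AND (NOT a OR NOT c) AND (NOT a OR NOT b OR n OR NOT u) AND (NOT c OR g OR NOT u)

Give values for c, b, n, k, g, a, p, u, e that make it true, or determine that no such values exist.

Unit clause (NOT g) forces g = False.
Try c = True:
  (NOT c OR g OR k) forces k = True.
  (NOT c OR NOT n) forces n = False.
  (g OR n OR u) forces u = True.
  clause (NOT c OR g OR NOT u) is falsified — backtrack.
So c = False.
Set b = True.
  then (NOT b OR c OR p) forces p = True.
Set n = True.
  then (c OR k OR NOT n) forces k = True.
  then (NOT a OR NOT k OR NOT n) forces a = False.
  then (NOT k OR NOT n OR NOT u) forces u = False.
  then (a OR e OR NOT n OR u) forces e = True.
All clauses satisfied.

c=F, b=T, n=T, k=T, g=F, a=F, p=T, u=F, e=T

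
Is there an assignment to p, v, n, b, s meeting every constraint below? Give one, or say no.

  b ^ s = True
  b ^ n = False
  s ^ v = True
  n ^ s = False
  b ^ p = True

Unsatisfiable

Adding constraints 1, 2, 4 mod 2: every variable appears an even number of times on the left, so the left side is 0.
But the right sides sum to 1 (mod 2). 0 ≠ 1 — the system is inconsistent.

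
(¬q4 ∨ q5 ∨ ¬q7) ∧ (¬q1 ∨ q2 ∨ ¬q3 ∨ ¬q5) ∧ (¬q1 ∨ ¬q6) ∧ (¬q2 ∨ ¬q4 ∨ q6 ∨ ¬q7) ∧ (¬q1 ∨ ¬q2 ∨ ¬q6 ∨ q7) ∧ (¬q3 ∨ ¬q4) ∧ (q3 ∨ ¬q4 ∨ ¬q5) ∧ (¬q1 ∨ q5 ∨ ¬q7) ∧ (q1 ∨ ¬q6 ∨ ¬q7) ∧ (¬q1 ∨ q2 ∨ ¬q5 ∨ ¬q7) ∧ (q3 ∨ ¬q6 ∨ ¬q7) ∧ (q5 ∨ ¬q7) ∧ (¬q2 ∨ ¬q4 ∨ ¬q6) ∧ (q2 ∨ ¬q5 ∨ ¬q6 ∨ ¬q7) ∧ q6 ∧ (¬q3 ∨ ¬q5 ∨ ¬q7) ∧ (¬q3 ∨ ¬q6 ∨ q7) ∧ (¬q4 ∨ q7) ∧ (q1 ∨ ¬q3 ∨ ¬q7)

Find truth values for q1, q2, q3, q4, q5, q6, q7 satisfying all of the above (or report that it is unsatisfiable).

q1: False, q2: False, q3: False, q4: False, q5: True, q6: True, q7: False

Unit clause (q6) forces q6 = True.
In (¬q1 ∨ ¬q6) only ¬q1 is left, so q1 = False.
In (q1 ∨ ¬q6 ∨ ¬q7) only ¬q7 is left, so q7 = False.
In (¬q3 ∨ ¬q6 ∨ q7) only ¬q3 is left, so q3 = False.
In (¬q4 ∨ q7) only ¬q4 is left, so q4 = False.
Set q2 = False.
Set q5 = True.
All clauses satisfied.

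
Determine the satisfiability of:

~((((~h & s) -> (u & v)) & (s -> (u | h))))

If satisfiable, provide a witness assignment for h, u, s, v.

h = False; u = False; s = True; v = True

  ~((((~h & s) -> (u & v)) & (s -> (u | h)))) = True
    ((~h & s) -> (u & v)) & (s -> (u | h)) = False
      (~h & s) -> (u & v) = False
        ~h & s = True
          ~h = True
        u & v = False
      s -> (u | h) = False
        u | h = False
The formula evaluates to True.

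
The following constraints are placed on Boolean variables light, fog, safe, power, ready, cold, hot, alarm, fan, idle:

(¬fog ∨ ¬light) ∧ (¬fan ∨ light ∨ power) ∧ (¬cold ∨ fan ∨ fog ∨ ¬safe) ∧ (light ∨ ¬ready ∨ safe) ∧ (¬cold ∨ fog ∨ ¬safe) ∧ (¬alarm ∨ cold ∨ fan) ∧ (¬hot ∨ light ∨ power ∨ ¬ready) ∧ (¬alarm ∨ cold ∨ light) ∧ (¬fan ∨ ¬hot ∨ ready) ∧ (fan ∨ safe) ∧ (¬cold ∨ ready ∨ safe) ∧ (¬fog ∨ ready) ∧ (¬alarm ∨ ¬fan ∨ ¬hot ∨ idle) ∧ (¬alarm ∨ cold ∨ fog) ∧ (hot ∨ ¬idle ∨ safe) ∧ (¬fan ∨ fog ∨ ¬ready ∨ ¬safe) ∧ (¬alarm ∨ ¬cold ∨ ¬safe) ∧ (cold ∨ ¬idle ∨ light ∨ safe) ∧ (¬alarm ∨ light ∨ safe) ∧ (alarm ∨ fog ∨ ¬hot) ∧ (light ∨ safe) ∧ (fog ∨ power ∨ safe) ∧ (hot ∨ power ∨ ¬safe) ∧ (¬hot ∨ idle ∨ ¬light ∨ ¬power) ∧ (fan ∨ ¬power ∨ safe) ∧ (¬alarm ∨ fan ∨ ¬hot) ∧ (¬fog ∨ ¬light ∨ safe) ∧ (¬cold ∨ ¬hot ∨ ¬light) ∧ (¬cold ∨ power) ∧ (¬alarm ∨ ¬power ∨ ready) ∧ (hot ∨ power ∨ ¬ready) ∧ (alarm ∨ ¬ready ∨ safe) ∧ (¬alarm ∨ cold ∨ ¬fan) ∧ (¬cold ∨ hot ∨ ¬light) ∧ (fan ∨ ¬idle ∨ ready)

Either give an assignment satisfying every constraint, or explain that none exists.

light=F, fog=T, safe=T, power=T, ready=T, cold=T, hot=F, alarm=F, fan=T, idle=F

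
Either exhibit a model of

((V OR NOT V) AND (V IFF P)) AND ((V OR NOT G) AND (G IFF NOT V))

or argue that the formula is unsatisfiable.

V = True, G = False, P = True

  (V OR NOT V) AND (V IFF P) = True
    V OR NOT V = True
      NOT V = False
    V IFF P = True
  (V OR NOT G) AND (G IFF NOT V) = True
    V OR NOT G = True
      NOT G = True
    G IFF NOT V = True
      NOT V = False
Both conjuncts True, so the formula holds.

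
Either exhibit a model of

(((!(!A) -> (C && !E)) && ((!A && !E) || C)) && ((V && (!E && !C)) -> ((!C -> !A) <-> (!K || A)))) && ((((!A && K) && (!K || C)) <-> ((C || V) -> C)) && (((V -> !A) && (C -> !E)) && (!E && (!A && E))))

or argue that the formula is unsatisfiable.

Case E = True: the conjunct !E is False.
Case E = False: the conjunct E is False.
Both cases fail — unsatisfiable.

Unsatisfiable — no assignment works.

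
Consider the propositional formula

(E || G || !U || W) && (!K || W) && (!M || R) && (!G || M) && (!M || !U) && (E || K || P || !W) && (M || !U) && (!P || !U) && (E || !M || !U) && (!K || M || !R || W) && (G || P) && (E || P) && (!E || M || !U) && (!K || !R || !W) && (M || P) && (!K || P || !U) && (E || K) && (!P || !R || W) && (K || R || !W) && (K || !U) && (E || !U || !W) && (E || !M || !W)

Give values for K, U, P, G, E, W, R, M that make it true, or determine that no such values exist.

K = False; U = False; P = False; G = True; E = True; W = True; R = True; M = True

Set K = False.
  then (E || K) forces E = True.
  then (K || !U) forces U = False.
Set P = False.
  then (G || P) forces G = True.
  then (M || P) forces M = True.
  then (!M || R) forces R = True.
Set W = True.
All clauses satisfied.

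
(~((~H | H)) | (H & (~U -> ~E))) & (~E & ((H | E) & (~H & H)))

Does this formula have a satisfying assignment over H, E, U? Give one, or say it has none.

Case H = True: the conjunct ~H is False.
Case H = False: the conjunct ~((~H | H)) | (H & (~U -> ~E)) becomes ~True | (False & (~U -> ~E)) = False.
Both cases fail — unsatisfiable.

Unsatisfiable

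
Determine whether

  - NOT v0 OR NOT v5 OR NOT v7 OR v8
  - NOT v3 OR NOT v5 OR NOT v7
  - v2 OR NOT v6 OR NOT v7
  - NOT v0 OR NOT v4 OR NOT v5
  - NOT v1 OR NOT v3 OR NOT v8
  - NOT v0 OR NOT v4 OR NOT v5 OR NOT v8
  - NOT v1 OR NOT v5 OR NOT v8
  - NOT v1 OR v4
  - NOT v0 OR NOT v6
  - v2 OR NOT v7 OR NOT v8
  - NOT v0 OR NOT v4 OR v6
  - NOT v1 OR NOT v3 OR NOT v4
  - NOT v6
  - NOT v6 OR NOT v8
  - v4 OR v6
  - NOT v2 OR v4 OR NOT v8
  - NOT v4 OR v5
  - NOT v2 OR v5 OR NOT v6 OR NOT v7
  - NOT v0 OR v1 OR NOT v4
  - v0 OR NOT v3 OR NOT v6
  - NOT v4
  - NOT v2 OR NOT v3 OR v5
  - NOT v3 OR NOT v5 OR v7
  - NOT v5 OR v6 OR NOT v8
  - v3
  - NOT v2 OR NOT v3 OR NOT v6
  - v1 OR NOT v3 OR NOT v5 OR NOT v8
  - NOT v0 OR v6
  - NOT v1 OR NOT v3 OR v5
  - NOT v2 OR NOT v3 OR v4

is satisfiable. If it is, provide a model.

The formula is unsatisfiable.

Case v6 = True:
  Clause (NOT v6) is falsified — contradiction.
Case v6 = False:
  (v4 OR v6) forces v4 = True.
  Clause (NOT v4) is falsified — contradiction.
Both cases fail, so the formula is unsatisfiable.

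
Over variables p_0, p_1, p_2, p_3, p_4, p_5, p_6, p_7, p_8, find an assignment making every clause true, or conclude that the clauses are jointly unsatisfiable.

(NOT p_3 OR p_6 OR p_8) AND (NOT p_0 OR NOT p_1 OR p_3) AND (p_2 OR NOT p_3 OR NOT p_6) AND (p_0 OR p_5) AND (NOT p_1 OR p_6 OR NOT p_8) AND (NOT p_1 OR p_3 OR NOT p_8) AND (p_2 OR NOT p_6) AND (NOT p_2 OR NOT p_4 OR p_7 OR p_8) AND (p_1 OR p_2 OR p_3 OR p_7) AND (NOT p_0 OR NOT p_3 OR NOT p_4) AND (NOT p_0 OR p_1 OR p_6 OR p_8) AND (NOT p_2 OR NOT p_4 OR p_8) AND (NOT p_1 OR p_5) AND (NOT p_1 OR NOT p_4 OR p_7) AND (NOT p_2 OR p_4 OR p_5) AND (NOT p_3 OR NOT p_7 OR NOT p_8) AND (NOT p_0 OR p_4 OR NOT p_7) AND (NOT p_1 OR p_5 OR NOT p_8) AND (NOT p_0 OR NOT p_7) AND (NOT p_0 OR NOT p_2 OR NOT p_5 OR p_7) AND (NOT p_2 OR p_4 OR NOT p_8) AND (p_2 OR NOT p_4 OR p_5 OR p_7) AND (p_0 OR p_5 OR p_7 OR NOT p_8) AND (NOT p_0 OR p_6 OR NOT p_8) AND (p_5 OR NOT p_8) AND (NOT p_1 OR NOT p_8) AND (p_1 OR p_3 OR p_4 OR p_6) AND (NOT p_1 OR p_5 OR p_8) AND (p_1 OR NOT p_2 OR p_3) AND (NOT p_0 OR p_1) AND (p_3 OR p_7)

Set p_0 = False.
  then (p_0 OR p_5) forces p_5 = True.
Set p_1 = True.
  then (NOT p_1 OR NOT p_8) forces p_8 = False.
Set p_2 = True.
  then (NOT p_2 OR NOT p_4 OR p_8) forces p_4 = False.
Set p_3 = True.
  then (NOT p_3 OR p_6 OR p_8) forces p_6 = True.
Set p_7 = True.
All clauses satisfied.

p_0: False, p_1: True, p_2: True, p_3: True, p_4: False, p_5: True, p_6: True, p_7: True, p_8: False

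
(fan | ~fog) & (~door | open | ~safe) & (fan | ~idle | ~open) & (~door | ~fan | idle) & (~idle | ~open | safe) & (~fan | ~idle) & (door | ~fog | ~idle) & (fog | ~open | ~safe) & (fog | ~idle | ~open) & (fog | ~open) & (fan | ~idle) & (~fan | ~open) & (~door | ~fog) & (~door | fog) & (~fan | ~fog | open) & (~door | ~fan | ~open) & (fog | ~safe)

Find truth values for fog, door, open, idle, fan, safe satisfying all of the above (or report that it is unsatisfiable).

fog=F, door=F, open=F, idle=F, fan=F, safe=F

Try fog = True:
  (fan | ~fog) forces fan = True.
  (~fan | ~idle) forces idle = False.
  (~door | ~fan | idle) forces door = False.
  (~fan | ~open) forces open = False.
  clause (~fan | ~fog | open) is falsified — backtrack.
So fog = False.
  then (fog | ~open) forces open = False.
  then (~door | fog) forces door = False.
  then (fog | ~safe) forces safe = False.
Set idle = False.
Set fan = False.
All clauses satisfied.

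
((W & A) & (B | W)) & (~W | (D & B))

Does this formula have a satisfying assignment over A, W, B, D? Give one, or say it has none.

A: True, W: True, B: True, D: True

  (W & A) & (B | W) = True
    W & A = True
    B | W = True
  ~W | (D & B) = True
    ~W = False
    D & B = True
Both conjuncts True, so the formula holds.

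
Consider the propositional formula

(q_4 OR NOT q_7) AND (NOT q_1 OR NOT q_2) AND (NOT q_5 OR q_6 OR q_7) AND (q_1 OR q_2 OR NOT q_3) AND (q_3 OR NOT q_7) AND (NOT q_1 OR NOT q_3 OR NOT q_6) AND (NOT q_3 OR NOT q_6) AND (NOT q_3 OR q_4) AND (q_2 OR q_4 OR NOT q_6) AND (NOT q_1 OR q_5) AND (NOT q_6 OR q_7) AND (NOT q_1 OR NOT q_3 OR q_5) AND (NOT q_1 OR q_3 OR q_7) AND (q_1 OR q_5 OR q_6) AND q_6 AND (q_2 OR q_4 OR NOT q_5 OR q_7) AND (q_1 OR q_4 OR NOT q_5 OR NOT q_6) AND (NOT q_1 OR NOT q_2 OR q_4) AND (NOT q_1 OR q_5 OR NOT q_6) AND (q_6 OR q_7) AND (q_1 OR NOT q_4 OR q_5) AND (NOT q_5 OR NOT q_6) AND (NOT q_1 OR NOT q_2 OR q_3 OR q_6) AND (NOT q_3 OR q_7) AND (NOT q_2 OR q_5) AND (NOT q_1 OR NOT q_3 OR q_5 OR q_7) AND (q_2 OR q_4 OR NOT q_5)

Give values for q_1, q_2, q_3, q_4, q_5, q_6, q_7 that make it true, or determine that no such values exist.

Case q_6 = True:
  (NOT q_3 OR NOT q_6) forces q_3 = False.
  (q_3 OR NOT q_7) forces q_7 = False.
  Clause (NOT q_6 OR q_7) is falsified — contradiction.
Case q_6 = False:
  Clause (q_6) is falsified — contradiction.
Both cases fail, so the formula is unsatisfiable.

The formula is unsatisfiable.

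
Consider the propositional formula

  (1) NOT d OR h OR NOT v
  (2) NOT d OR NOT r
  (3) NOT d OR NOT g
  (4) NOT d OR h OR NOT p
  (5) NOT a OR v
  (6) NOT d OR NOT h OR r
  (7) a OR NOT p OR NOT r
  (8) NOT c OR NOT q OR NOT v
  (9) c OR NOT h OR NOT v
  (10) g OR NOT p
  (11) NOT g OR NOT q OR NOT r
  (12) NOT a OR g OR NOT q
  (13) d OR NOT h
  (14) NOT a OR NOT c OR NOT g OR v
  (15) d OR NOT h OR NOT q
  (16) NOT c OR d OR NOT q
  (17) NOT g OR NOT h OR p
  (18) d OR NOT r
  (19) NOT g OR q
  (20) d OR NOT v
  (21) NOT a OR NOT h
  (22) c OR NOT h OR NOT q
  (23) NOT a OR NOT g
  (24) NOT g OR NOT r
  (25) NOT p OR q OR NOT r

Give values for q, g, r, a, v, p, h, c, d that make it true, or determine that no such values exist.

Set q = True.
Set g = False.
  then (g OR NOT p) forces p = False.
  then (NOT a OR g OR NOT q) forces a = False.
Set r = False.
Try v = True:
  (NOT c OR NOT q OR NOT v) forces c = False.
  (c OR NOT h OR NOT v) forces h = False.
  (NOT d OR h OR NOT v) forces d = False.
  clause (d OR NOT v) is falsified — backtrack.
So v = False.
Set h = False.
Set c = False.
Set d = True.
All clauses satisfied.

q = True, g = False, r = False, a = False, v = False, p = False, h = False, c = False, d = True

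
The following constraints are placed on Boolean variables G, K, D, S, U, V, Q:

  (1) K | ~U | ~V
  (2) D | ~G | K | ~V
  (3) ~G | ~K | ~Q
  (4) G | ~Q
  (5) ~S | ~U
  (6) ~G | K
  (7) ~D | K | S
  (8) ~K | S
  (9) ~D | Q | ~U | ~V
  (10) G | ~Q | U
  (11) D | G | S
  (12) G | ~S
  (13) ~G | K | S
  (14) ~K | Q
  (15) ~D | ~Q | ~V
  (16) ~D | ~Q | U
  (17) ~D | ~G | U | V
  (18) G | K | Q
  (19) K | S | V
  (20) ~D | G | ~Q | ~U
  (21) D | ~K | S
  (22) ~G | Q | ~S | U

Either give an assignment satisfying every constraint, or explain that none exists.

UNSATISFIABLE

Case Q = True:
  (G | ~Q) forces G = True.
  (~G | ~K | ~Q) forces K = False.
  Clause (~G | K) is falsified — contradiction.
Case Q = False:
  (~K | Q) forces K = False.
  (~G | K) forces G = False.
  Clause (G | K | Q) is falsified — contradiction.
Both cases fail, so the formula is unsatisfiable.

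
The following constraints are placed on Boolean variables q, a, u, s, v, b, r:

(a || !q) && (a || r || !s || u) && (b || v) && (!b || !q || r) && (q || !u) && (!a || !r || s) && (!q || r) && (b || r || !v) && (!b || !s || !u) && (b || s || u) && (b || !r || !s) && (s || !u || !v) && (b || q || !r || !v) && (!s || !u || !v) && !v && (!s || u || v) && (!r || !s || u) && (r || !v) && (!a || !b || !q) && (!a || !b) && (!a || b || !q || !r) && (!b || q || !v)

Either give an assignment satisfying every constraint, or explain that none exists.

Unit clause (!v) forces v = False.
In (b || v) only b is left, so b = True.
In (!a || !b) only !a is left, so a = False.
In (a || !q) only !q is left, so q = False.
In (q || !u) only !u is left, so u = False.
In (!s || u || v) only !s is left, so s = False.
Set r = True.
All clauses satisfied.

q = False; a = False; u = False; s = False; v = False; b = True; r = True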